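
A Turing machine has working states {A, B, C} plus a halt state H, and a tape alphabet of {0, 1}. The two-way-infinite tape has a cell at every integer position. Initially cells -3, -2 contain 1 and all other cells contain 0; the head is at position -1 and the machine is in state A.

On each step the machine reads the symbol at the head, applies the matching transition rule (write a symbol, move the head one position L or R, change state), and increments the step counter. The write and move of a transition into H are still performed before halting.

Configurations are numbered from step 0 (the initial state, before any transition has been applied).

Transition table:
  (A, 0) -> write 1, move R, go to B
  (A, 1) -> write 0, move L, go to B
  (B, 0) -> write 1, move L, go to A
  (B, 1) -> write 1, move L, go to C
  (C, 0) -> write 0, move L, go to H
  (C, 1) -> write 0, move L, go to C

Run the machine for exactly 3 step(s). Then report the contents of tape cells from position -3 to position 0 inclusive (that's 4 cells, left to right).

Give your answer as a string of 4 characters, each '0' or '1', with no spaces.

Step 1: in state A at pos -1, read 0 -> (A,0)->write 1,move R,goto B. Now: state=B, head=0, tape[-4..1]=011100 (head:     ^)
Step 2: in state B at pos 0, read 0 -> (B,0)->write 1,move L,goto A. Now: state=A, head=-1, tape[-4..1]=011110 (head:    ^)
Step 3: in state A at pos -1, read 1 -> (A,1)->write 0,move L,goto B. Now: state=B, head=-2, tape[-4..1]=011010 (head:   ^)

Answer: 1101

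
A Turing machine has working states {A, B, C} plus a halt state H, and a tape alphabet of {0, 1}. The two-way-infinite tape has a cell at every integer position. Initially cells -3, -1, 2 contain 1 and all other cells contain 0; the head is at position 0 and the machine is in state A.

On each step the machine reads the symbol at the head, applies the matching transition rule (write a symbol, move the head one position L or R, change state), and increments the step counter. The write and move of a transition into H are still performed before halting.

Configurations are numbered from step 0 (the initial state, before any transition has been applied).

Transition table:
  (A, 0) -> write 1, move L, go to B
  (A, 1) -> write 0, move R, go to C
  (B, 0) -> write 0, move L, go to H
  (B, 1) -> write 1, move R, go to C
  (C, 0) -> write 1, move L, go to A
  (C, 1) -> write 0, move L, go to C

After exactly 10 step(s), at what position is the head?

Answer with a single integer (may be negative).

Step 1: in state A at pos 0, read 0 -> (A,0)->write 1,move L,goto B. Now: state=B, head=-1, tape[-4..3]=01011010 (head:    ^)
Step 2: in state B at pos -1, read 1 -> (B,1)->write 1,move R,goto C. Now: state=C, head=0, tape[-4..3]=01011010 (head:     ^)
Step 3: in state C at pos 0, read 1 -> (C,1)->write 0,move L,goto C. Now: state=C, head=-1, tape[-4..3]=01010010 (head:    ^)
Step 4: in state C at pos -1, read 1 -> (C,1)->write 0,move L,goto C. Now: state=C, head=-2, tape[-4..3]=01000010 (head:   ^)
Step 5: in state C at pos -2, read 0 -> (C,0)->write 1,move L,goto A. Now: state=A, head=-3, tape[-4..3]=01100010 (head:  ^)
Step 6: in state A at pos -3, read 1 -> (A,1)->write 0,move R,goto C. Now: state=C, head=-2, tape[-4..3]=00100010 (head:   ^)
Step 7: in state C at pos -2, read 1 -> (C,1)->write 0,move L,goto C. Now: state=C, head=-3, tape[-4..3]=00000010 (head:  ^)
Step 8: in state C at pos -3, read 0 -> (C,0)->write 1,move L,goto A. Now: state=A, head=-4, tape[-5..3]=001000010 (head:  ^)
Step 9: in state A at pos -4, read 0 -> (A,0)->write 1,move L,goto B. Now: state=B, head=-5, tape[-6..3]=0011000010 (head:  ^)
Step 10: in state B at pos -5, read 0 -> (B,0)->write 0,move L,goto H. Now: state=H, head=-6, tape[-7..3]=00011000010 (head:  ^)

Answer: -6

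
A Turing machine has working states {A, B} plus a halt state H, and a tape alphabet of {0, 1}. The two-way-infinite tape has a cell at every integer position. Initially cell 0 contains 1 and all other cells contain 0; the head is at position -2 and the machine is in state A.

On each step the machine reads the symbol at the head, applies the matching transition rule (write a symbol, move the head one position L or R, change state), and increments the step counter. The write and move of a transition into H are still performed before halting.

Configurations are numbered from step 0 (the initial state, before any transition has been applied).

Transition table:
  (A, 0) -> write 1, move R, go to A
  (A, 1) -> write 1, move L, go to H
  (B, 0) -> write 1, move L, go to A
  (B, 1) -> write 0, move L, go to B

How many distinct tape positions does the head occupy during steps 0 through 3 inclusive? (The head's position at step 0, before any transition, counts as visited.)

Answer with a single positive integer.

Answer: 3

Derivation:
Step 1: in state A at pos -2, read 0 -> (A,0)->write 1,move R,goto A. Now: state=A, head=-1, tape[-3..1]=01010 (head:   ^)
Step 2: in state A at pos -1, read 0 -> (A,0)->write 1,move R,goto A. Now: state=A, head=0, tape[-3..1]=01110 (head:    ^)
Step 3: in state A at pos 0, read 1 -> (A,1)->write 1,move L,goto H. Now: state=H, head=-1, tape[-3..1]=01110 (head:   ^)
Head positions at steps 0..3: starting at -2, distinct positions visited = {-2, -1, 0} -> 3 position(s)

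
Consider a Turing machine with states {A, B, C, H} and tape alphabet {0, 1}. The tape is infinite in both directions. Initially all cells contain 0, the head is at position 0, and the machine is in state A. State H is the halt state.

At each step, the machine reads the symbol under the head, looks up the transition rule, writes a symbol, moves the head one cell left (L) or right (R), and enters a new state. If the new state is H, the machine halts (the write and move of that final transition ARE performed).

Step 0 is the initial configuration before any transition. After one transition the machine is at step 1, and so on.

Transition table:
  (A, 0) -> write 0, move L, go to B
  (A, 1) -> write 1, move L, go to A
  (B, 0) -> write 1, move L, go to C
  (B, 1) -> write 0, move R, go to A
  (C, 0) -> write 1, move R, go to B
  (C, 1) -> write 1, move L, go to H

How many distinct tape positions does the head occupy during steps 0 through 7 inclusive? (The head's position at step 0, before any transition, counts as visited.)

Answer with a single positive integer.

Step 1: in state A at pos 0, read 0 -> (A,0)->write 0,move L,goto B. Now: state=B, head=-1, tape[-2..1]=0000 (head:  ^)
Step 2: in state B at pos -1, read 0 -> (B,0)->write 1,move L,goto C. Now: state=C, head=-2, tape[-3..1]=00100 (head:  ^)
Step 3: in state C at pos -2, read 0 -> (C,0)->write 1,move R,goto B. Now: state=B, head=-1, tape[-3..1]=01100 (head:   ^)
Step 4: in state B at pos -1, read 1 -> (B,1)->write 0,move R,goto A. Now: state=A, head=0, tape[-3..1]=01000 (head:    ^)
Step 5: in state A at pos 0, read 0 -> (A,0)->write 0,move L,goto B. Now: state=B, head=-1, tape[-3..1]=01000 (head:   ^)
Step 6: in state B at pos -1, read 0 -> (B,0)->write 1,move L,goto C. Now: state=C, head=-2, tape[-3..1]=01100 (head:  ^)
Step 7: in state C at pos -2, read 1 -> (C,1)->write 1,move L,goto H. Now: state=H, head=-3, tape[-4..1]=001100 (head:  ^)
Head positions at steps 0..7: starting at 0, distinct positions visited = {-3, -2, -1, 0} -> 4 position(s)

Answer: 4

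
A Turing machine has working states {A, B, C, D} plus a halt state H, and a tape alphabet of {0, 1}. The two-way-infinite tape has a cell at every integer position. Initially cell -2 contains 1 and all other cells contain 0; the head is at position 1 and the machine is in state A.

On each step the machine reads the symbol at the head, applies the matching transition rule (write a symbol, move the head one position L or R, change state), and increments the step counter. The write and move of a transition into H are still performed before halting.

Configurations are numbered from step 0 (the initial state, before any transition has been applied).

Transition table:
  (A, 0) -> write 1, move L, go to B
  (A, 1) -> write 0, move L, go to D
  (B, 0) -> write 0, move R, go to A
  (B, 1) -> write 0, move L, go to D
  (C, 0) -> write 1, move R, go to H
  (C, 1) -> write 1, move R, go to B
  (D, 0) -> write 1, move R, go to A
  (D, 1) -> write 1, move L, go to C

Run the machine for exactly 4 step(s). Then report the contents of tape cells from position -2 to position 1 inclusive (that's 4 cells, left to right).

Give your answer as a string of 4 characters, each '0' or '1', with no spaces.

Step 1: in state A at pos 1, read 0 -> (A,0)->write 1,move L,goto B. Now: state=B, head=0, tape[-3..2]=010010 (head:    ^)
Step 2: in state B at pos 0, read 0 -> (B,0)->write 0,move R,goto A. Now: state=A, head=1, tape[-3..2]=010010 (head:     ^)
Step 3: in state A at pos 1, read 1 -> (A,1)->write 0,move L,goto D. Now: state=D, head=0, tape[-3..2]=010000 (head:    ^)
Step 4: in state D at pos 0, read 0 -> (D,0)->write 1,move R,goto A. Now: state=A, head=1, tape[-3..2]=010100 (head:     ^)

Answer: 1010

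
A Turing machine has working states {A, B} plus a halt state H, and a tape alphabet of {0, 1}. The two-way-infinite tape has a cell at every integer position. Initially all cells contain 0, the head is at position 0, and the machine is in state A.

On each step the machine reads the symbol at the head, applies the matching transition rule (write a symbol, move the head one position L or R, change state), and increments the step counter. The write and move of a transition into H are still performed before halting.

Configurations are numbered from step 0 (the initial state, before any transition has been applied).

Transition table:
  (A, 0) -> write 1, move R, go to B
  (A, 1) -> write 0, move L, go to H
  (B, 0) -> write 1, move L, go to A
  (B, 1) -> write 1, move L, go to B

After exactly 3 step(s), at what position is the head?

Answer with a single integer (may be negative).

Step 1: in state A at pos 0, read 0 -> (A,0)->write 1,move R,goto B. Now: state=B, head=1, tape[-1..2]=0100 (head:   ^)
Step 2: in state B at pos 1, read 0 -> (B,0)->write 1,move L,goto A. Now: state=A, head=0, tape[-1..2]=0110 (head:  ^)
Step 3: in state A at pos 0, read 1 -> (A,1)->write 0,move L,goto H. Now: state=H, head=-1, tape[-2..2]=00010 (head:  ^)

Answer: -1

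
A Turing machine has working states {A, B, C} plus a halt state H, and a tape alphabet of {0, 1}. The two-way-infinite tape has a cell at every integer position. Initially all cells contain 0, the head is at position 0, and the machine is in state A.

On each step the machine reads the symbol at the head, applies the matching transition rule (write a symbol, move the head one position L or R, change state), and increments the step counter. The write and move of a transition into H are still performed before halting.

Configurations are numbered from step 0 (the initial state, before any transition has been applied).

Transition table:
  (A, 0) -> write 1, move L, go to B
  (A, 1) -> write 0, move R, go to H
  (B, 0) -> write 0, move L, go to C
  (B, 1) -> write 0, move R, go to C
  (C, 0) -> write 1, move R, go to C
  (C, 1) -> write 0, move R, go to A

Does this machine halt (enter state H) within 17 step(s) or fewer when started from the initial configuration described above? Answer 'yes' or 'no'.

Answer: yes

Derivation:
Step 1: in state A at pos 0, read 0 -> (A,0)->write 1,move L,goto B. Now: state=B, head=-1, tape[-2..1]=0010 (head:  ^)
Step 2: in state B at pos -1, read 0 -> (B,0)->write 0,move L,goto C. Now: state=C, head=-2, tape[-3..1]=00010 (head:  ^)
Step 3: in state C at pos -2, read 0 -> (C,0)->write 1,move R,goto C. Now: state=C, head=-1, tape[-3..1]=01010 (head:   ^)
Step 4: in state C at pos -1, read 0 -> (C,0)->write 1,move R,goto C. Now: state=C, head=0, tape[-3..1]=01110 (head:    ^)
Step 5: in state C at pos 0, read 1 -> (C,1)->write 0,move R,goto A. Now: state=A, head=1, tape[-3..2]=011000 (head:     ^)
Step 6: in state A at pos 1, read 0 -> (A,0)->write 1,move L,goto B. Now: state=B, head=0, tape[-3..2]=011010 (head:    ^)
Step 7: in state B at pos 0, read 0 -> (B,0)->write 0,move L,goto C. Now: state=C, head=-1, tape[-3..2]=011010 (head:   ^)
Step 8: in state C at pos -1, read 1 -> (C,1)->write 0,move R,goto A. Now: state=A, head=0, tape[-3..2]=010010 (head:    ^)
Step 9: in state A at pos 0, read 0 -> (A,0)->write 1,move L,goto B. Now: state=B, head=-1, tape[-3..2]=010110 (head:   ^)
Step 10: in state B at pos -1, read 0 -> (B,0)->write 0,move L,goto C. Now: state=C, head=-2, tape[-3..2]=010110 (head:  ^)
Step 11: in state C at pos -2, read 1 -> (C,1)->write 0,move R,goto A. Now: state=A, head=-1, tape[-3..2]=000110 (head:   ^)
Step 12: in state A at pos -1, read 0 -> (A,0)->write 1,move L,goto B. Now: state=B, head=-2, tape[-3..2]=001110 (head:  ^)
Step 13: in state B at pos -2, read 0 -> (B,0)->write 0,move L,goto C. Now: state=C, head=-3, tape[-4..2]=0001110 (head:  ^)
Step 14: in state C at pos -3, read 0 -> (C,0)->write 1,move R,goto C. Now: state=C, head=-2, tape[-4..2]=0101110 (head:   ^)
Step 15: in state C at pos -2, read 0 -> (C,0)->write 1,move R,goto C. Now: state=C, head=-1, tape[-4..2]=0111110 (head:    ^)
Step 16: in state C at pos -1, read 1 -> (C,1)->write 0,move R,goto A. Now: state=A, head=0, tape[-4..2]=0110110 (head:     ^)
Step 17: in state A at pos 0, read 1 -> (A,1)->write 0,move R,goto H. Now: state=H, head=1, tape[-4..2]=0110010 (head:      ^)
State H reached at step 17; 17 <= 17 -> yes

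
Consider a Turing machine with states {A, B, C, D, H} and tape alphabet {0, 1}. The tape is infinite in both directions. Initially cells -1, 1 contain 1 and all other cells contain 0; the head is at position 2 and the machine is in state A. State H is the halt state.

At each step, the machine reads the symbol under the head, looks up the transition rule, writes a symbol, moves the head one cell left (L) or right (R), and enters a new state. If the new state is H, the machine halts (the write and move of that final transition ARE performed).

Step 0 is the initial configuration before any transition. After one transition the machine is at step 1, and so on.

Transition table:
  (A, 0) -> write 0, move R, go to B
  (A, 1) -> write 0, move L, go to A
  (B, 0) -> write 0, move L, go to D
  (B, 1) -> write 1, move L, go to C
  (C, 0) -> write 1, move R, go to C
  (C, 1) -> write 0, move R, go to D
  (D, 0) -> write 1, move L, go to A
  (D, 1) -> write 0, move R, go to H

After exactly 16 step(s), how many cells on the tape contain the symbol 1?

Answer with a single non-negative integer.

Answer: 4

Derivation:
Step 1: in state A at pos 2, read 0 -> (A,0)->write 0,move R,goto B. Now: state=B, head=3, tape[-2..4]=0101000 (head:      ^)
Step 2: in state B at pos 3, read 0 -> (B,0)->write 0,move L,goto D. Now: state=D, head=2, tape[-2..4]=0101000 (head:     ^)
Step 3: in state D at pos 2, read 0 -> (D,0)->write 1,move L,goto A. Now: state=A, head=1, tape[-2..4]=0101100 (head:    ^)
Step 4: in state A at pos 1, read 1 -> (A,1)->write 0,move L,goto A. Now: state=A, head=0, tape[-2..4]=0100100 (head:   ^)
Step 5: in state A at pos 0, read 0 -> (A,0)->write 0,move R,goto B. Now: state=B, head=1, tape[-2..4]=0100100 (head:    ^)
Step 6: in state B at pos 1, read 0 -> (B,0)->write 0,move L,goto D. Now: state=D, head=0, tape[-2..4]=0100100 (head:   ^)
Step 7: in state D at pos 0, read 0 -> (D,0)->write 1,move L,goto A. Now: state=A, head=-1, tape[-2..4]=0110100 (head:  ^)
Step 8: in state A at pos -1, read 1 -> (A,1)->write 0,move L,goto A. Now: state=A, head=-2, tape[-3..4]=00010100 (head:  ^)
Step 9: in state A at pos -2, read 0 -> (A,0)->write 0,move R,goto B. Now: state=B, head=-1, tape[-3..4]=00010100 (head:   ^)
Step 10: in state B at pos -1, read 0 -> (B,0)->write 0,move L,goto D. Now: state=D, head=-2, tape[-3..4]=00010100 (head:  ^)
Step 11: in state D at pos -2, read 0 -> (D,0)->write 1,move L,goto A. Now: state=A, head=-3, tape[-4..4]=001010100 (head:  ^)
Step 12: in state A at pos -3, read 0 -> (A,0)->write 0,move R,goto B. Now: state=B, head=-2, tape[-4..4]=001010100 (head:   ^)
Step 13: in state B at pos -2, read 1 -> (B,1)->write 1,move L,goto C. Now: state=C, head=-3, tape[-4..4]=001010100 (head:  ^)
Step 14: in state C at pos -3, read 0 -> (C,0)->write 1,move R,goto C. Now: state=C, head=-2, tape[-4..4]=011010100 (head:   ^)
Step 15: in state C at pos -2, read 1 -> (C,1)->write 0,move R,goto D. Now: state=D, head=-1, tape[-4..4]=010010100 (head:    ^)
Step 16: in state D at pos -1, read 0 -> (D,0)->write 1,move L,goto A. Now: state=A, head=-2, tape[-4..4]=010110100 (head:   ^)
Cells containing 1 after step 16: {-3, -1, 0, 2} -> 4 cell(s)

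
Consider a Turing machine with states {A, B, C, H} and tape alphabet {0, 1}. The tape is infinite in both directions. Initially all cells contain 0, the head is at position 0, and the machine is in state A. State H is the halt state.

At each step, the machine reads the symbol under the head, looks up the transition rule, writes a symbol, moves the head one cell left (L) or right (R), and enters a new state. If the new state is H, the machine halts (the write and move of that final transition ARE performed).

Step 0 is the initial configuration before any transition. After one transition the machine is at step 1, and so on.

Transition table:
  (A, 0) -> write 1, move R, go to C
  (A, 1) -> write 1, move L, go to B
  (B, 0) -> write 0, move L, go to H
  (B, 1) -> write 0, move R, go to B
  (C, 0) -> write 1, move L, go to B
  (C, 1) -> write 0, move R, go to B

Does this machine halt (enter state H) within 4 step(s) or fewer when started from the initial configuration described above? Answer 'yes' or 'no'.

Step 1: in state A at pos 0, read 0 -> (A,0)->write 1,move R,goto C. Now: state=C, head=1, tape[-1..2]=0100 (head:   ^)
Step 2: in state C at pos 1, read 0 -> (C,0)->write 1,move L,goto B. Now: state=B, head=0, tape[-1..2]=0110 (head:  ^)
Step 3: in state B at pos 0, read 1 -> (B,1)->write 0,move R,goto B. Now: state=B, head=1, tape[-1..2]=0010 (head:   ^)
Step 4: in state B at pos 1, read 1 -> (B,1)->write 0,move R,goto B. Now: state=B, head=2, tape[-1..3]=00000 (head:    ^)
After 4 step(s): state = B (not H) -> not halted within 4 -> no

Answer: no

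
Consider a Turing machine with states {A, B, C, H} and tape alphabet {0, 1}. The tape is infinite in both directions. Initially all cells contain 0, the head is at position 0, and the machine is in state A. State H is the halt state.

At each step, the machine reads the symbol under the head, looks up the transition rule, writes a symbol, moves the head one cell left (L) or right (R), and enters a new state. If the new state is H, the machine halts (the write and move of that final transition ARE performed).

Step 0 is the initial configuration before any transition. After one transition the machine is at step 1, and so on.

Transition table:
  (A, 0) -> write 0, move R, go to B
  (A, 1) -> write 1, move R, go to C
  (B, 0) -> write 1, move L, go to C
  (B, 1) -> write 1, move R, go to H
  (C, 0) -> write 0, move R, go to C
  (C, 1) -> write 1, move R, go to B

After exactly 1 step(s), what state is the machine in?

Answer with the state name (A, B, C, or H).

Answer: B

Derivation:
Step 1: in state A at pos 0, read 0 -> (A,0)->write 0,move R,goto B. Now: state=B, head=1, tape[-1..2]=0000 (head:   ^)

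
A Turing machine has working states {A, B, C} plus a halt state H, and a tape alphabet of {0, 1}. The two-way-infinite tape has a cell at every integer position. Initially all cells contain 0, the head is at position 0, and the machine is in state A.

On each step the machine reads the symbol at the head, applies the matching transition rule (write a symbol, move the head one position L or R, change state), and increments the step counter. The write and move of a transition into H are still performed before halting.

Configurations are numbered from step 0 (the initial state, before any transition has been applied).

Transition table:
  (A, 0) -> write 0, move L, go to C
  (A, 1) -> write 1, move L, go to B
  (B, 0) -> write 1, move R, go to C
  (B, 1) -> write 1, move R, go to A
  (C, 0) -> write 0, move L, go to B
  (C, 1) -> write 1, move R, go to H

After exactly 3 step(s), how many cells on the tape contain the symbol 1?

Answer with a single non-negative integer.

Step 1: in state A at pos 0, read 0 -> (A,0)->write 0,move L,goto C. Now: state=C, head=-1, tape[-2..1]=0000 (head:  ^)
Step 2: in state C at pos -1, read 0 -> (C,0)->write 0,move L,goto B. Now: state=B, head=-2, tape[-3..1]=00000 (head:  ^)
Step 3: in state B at pos -2, read 0 -> (B,0)->write 1,move R,goto C. Now: state=C, head=-1, tape[-3..1]=01000 (head:   ^)
Cells containing 1 after step 3: {-2} -> 1 cell(s)

Answer: 1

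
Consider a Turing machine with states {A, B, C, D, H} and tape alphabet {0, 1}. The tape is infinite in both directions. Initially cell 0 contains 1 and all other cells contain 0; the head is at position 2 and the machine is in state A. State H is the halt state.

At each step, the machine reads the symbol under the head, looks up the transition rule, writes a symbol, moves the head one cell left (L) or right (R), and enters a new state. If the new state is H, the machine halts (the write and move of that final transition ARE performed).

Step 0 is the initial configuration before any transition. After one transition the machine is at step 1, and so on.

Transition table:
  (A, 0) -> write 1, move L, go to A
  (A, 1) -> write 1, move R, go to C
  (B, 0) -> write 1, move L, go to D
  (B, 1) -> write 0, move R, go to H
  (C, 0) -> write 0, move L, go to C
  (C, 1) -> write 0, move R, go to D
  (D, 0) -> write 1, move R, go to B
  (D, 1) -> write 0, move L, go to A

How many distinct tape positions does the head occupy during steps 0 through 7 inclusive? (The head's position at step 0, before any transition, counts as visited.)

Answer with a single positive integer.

Step 1: in state A at pos 2, read 0 -> (A,0)->write 1,move L,goto A. Now: state=A, head=1, tape[-1..3]=01010 (head:   ^)
Step 2: in state A at pos 1, read 0 -> (A,0)->write 1,move L,goto A. Now: state=A, head=0, tape[-1..3]=01110 (head:  ^)
Step 3: in state A at pos 0, read 1 -> (A,1)->write 1,move R,goto C. Now: state=C, head=1, tape[-1..3]=01110 (head:   ^)
Step 4: in state C at pos 1, read 1 -> (C,1)->write 0,move R,goto D. Now: state=D, head=2, tape[-1..3]=01010 (head:    ^)
Step 5: in state D at pos 2, read 1 -> (D,1)->write 0,move L,goto A. Now: state=A, head=1, tape[-1..3]=01000 (head:   ^)
Step 6: in state A at pos 1, read 0 -> (A,0)->write 1,move L,goto A. Now: state=A, head=0, tape[-1..3]=01100 (head:  ^)
Step 7: in state A at pos 0, read 1 -> (A,1)->write 1,move R,goto C. Now: state=C, head=1, tape[-1..3]=01100 (head:   ^)
Head positions at steps 0..7: starting at 2, distinct positions visited = {0, 1, 2} -> 3 position(s)

Answer: 3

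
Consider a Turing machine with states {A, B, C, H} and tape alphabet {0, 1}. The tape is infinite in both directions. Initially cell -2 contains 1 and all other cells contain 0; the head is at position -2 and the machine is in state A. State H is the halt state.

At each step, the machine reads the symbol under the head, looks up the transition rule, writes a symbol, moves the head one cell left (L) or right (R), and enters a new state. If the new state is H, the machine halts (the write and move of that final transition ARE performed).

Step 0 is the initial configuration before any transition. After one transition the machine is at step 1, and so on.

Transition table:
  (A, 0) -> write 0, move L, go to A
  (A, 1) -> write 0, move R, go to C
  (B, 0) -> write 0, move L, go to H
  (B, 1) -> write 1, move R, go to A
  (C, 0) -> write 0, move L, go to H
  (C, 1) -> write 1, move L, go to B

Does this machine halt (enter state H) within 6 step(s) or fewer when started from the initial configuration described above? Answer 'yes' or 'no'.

Answer: yes

Derivation:
Step 1: in state A at pos -2, read 1 -> (A,1)->write 0,move R,goto C. Now: state=C, head=-1, tape[-3..0]=0000 (head:   ^)
Step 2: in state C at pos -1, read 0 -> (C,0)->write 0,move L,goto H. Now: state=H, head=-2, tape[-3..0]=0000 (head:  ^)
State H reached at step 2; 2 <= 6 -> yes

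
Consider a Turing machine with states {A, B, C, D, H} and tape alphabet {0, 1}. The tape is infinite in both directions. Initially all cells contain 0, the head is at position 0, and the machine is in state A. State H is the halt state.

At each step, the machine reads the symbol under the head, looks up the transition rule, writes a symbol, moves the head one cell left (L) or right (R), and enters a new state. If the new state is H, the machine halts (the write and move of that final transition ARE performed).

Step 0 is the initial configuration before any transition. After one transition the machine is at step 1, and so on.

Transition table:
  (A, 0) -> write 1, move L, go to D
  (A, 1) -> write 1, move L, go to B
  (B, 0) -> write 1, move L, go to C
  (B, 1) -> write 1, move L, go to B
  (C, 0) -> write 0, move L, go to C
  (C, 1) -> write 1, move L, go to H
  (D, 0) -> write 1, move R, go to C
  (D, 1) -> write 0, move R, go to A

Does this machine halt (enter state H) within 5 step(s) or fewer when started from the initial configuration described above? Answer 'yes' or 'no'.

Answer: yes

Derivation:
Step 1: in state A at pos 0, read 0 -> (A,0)->write 1,move L,goto D. Now: state=D, head=-1, tape[-2..1]=0010 (head:  ^)
Step 2: in state D at pos -1, read 0 -> (D,0)->write 1,move R,goto C. Now: state=C, head=0, tape[-2..1]=0110 (head:   ^)
Step 3: in state C at pos 0, read 1 -> (C,1)->write 1,move L,goto H. Now: state=H, head=-1, tape[-2..1]=0110 (head:  ^)
State H reached at step 3; 3 <= 5 -> yes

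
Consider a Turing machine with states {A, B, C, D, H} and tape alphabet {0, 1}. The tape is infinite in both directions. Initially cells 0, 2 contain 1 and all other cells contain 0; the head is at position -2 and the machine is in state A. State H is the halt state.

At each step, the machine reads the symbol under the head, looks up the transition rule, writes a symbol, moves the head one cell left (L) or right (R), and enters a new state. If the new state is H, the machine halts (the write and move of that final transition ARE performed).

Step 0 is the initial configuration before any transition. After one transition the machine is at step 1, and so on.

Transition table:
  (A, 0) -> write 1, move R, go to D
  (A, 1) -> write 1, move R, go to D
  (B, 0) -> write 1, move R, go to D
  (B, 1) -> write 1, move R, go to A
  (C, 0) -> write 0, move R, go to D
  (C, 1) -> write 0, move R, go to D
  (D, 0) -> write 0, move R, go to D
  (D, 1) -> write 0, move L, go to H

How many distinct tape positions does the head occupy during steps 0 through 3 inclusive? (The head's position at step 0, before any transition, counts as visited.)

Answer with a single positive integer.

Answer: 3

Derivation:
Step 1: in state A at pos -2, read 0 -> (A,0)->write 1,move R,goto D. Now: state=D, head=-1, tape[-3..3]=0101010 (head:   ^)
Step 2: in state D at pos -1, read 0 -> (D,0)->write 0,move R,goto D. Now: state=D, head=0, tape[-3..3]=0101010 (head:    ^)
Step 3: in state D at pos 0, read 1 -> (D,1)->write 0,move L,goto H. Now: state=H, head=-1, tape[-3..3]=0100010 (head:   ^)
Head positions at steps 0..3: starting at -2, distinct positions visited = {-2, -1, 0} -> 3 position(s)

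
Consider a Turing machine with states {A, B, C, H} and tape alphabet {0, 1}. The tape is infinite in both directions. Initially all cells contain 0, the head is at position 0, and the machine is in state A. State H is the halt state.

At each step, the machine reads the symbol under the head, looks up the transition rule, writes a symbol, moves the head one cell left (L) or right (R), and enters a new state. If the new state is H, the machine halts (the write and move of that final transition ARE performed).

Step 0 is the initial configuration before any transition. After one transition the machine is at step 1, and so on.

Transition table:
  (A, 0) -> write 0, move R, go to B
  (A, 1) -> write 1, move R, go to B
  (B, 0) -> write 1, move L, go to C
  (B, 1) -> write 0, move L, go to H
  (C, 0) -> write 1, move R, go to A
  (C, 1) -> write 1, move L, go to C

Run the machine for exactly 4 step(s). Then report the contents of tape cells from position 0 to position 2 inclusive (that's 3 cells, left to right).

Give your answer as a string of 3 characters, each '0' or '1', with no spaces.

Answer: 110

Derivation:
Step 1: in state A at pos 0, read 0 -> (A,0)->write 0,move R,goto B. Now: state=B, head=1, tape[-1..2]=0000 (head:   ^)
Step 2: in state B at pos 1, read 0 -> (B,0)->write 1,move L,goto C. Now: state=C, head=0, tape[-1..2]=0010 (head:  ^)
Step 3: in state C at pos 0, read 0 -> (C,0)->write 1,move R,goto A. Now: state=A, head=1, tape[-1..2]=0110 (head:   ^)
Step 4: in state A at pos 1, read 1 -> (A,1)->write 1,move R,goto B. Now: state=B, head=2, tape[-1..3]=01100 (head:    ^)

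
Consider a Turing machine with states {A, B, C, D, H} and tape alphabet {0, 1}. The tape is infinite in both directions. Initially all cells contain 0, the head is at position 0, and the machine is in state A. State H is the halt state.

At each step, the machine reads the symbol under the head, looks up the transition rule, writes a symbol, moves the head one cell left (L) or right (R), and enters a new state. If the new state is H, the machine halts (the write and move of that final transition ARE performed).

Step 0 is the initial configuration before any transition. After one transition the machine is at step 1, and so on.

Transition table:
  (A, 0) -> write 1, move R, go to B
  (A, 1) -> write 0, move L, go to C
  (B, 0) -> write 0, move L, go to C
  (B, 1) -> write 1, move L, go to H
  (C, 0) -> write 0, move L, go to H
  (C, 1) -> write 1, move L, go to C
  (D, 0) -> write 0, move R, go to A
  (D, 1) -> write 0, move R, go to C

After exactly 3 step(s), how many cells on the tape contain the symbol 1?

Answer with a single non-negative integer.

Step 1: in state A at pos 0, read 0 -> (A,0)->write 1,move R,goto B. Now: state=B, head=1, tape[-1..2]=0100 (head:   ^)
Step 2: in state B at pos 1, read 0 -> (B,0)->write 0,move L,goto C. Now: state=C, head=0, tape[-1..2]=0100 (head:  ^)
Step 3: in state C at pos 0, read 1 -> (C,1)->write 1,move L,goto C. Now: state=C, head=-1, tape[-2..2]=00100 (head:  ^)
Cells containing 1 after step 3: {0} -> 1 cell(s)

Answer: 1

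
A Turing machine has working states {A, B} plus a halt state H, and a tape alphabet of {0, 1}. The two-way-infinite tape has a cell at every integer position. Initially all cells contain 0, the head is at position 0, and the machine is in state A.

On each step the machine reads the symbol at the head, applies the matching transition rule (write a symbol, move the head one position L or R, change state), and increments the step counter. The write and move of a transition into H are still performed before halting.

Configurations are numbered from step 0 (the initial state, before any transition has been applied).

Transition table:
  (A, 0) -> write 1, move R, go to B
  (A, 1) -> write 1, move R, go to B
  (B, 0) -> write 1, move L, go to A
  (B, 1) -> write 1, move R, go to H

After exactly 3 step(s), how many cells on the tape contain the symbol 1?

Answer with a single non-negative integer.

Step 1: in state A at pos 0, read 0 -> (A,0)->write 1,move R,goto B. Now: state=B, head=1, tape[-1..2]=0100 (head:   ^)
Step 2: in state B at pos 1, read 0 -> (B,0)->write 1,move L,goto A. Now: state=A, head=0, tape[-1..2]=0110 (head:  ^)
Step 3: in state A at pos 0, read 1 -> (A,1)->write 1,move R,goto B. Now: state=B, head=1, tape[-1..2]=0110 (head:   ^)
Cells containing 1 after step 3: {0, 1} -> 2 cell(s)

Answer: 2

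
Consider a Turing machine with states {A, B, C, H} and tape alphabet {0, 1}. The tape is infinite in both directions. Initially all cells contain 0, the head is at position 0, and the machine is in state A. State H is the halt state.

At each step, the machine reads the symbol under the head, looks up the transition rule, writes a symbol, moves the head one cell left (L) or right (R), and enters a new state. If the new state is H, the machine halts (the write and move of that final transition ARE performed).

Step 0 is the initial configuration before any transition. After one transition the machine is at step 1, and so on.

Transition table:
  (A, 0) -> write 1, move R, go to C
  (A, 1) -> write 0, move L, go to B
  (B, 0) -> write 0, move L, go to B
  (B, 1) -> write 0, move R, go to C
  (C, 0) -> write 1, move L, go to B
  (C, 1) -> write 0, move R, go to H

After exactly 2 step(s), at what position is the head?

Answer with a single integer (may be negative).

Step 1: in state A at pos 0, read 0 -> (A,0)->write 1,move R,goto C. Now: state=C, head=1, tape[-1..2]=0100 (head:   ^)
Step 2: in state C at pos 1, read 0 -> (C,0)->write 1,move L,goto B. Now: state=B, head=0, tape[-1..2]=0110 (head:  ^)

Answer: 0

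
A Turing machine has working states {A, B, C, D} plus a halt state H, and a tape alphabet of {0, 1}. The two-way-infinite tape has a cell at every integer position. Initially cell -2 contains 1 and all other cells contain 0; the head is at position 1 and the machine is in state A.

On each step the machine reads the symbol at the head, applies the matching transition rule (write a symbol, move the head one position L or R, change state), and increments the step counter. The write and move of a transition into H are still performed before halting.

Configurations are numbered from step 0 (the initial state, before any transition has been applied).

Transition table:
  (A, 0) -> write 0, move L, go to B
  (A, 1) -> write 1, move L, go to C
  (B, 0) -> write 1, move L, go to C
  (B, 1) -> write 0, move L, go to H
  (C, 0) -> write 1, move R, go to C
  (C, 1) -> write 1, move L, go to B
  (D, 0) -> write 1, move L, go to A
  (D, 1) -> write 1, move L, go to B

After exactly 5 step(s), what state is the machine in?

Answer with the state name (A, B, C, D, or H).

Step 1: in state A at pos 1, read 0 -> (A,0)->write 0,move L,goto B. Now: state=B, head=0, tape[-3..2]=010000 (head:    ^)
Step 2: in state B at pos 0, read 0 -> (B,0)->write 1,move L,goto C. Now: state=C, head=-1, tape[-3..2]=010100 (head:   ^)
Step 3: in state C at pos -1, read 0 -> (C,0)->write 1,move R,goto C. Now: state=C, head=0, tape[-3..2]=011100 (head:    ^)
Step 4: in state C at pos 0, read 1 -> (C,1)->write 1,move L,goto B. Now: state=B, head=-1, tape[-3..2]=011100 (head:   ^)
Step 5: in state B at pos -1, read 1 -> (B,1)->write 0,move L,goto H. Now: state=H, head=-2, tape[-3..2]=010100 (head:  ^)

Answer: H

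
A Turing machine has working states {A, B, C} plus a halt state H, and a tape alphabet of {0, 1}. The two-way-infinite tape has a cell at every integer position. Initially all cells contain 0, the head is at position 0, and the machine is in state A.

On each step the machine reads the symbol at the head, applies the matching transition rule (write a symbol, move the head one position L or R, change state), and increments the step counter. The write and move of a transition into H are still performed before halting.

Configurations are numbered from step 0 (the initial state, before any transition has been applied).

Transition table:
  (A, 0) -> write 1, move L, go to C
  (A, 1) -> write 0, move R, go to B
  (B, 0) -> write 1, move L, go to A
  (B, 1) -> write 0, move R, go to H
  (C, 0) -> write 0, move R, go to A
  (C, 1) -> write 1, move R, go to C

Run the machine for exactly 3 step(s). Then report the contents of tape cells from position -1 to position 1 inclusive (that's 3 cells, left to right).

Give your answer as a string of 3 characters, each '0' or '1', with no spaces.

Answer: 000

Derivation:
Step 1: in state A at pos 0, read 0 -> (A,0)->write 1,move L,goto C. Now: state=C, head=-1, tape[-2..1]=0010 (head:  ^)
Step 2: in state C at pos -1, read 0 -> (C,0)->write 0,move R,goto A. Now: state=A, head=0, tape[-2..1]=0010 (head:   ^)
Step 3: in state A at pos 0, read 1 -> (A,1)->write 0,move R,goto B. Now: state=B, head=1, tape[-2..2]=00000 (head:    ^)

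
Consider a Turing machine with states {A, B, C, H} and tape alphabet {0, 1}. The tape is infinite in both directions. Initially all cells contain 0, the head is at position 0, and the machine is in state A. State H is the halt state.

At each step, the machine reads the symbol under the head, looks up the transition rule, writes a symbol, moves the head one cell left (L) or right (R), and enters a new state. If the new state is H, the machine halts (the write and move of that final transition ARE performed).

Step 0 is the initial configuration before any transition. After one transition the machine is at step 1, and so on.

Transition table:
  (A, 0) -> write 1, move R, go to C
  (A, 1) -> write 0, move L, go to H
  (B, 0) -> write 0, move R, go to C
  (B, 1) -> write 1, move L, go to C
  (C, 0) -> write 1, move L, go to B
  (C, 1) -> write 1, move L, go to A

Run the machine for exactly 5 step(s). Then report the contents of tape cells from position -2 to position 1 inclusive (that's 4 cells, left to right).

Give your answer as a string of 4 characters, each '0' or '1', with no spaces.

Answer: 0111

Derivation:
Step 1: in state A at pos 0, read 0 -> (A,0)->write 1,move R,goto C. Now: state=C, head=1, tape[-1..2]=0100 (head:   ^)
Step 2: in state C at pos 1, read 0 -> (C,0)->write 1,move L,goto B. Now: state=B, head=0, tape[-1..2]=0110 (head:  ^)
Step 3: in state B at pos 0, read 1 -> (B,1)->write 1,move L,goto C. Now: state=C, head=-1, tape[-2..2]=00110 (head:  ^)
Step 4: in state C at pos -1, read 0 -> (C,0)->write 1,move L,goto B. Now: state=B, head=-2, tape[-3..2]=001110 (head:  ^)
Step 5: in state B at pos -2, read 0 -> (B,0)->write 0,move R,goto C. Now: state=C, head=-1, tape[-3..2]=001110 (head:   ^)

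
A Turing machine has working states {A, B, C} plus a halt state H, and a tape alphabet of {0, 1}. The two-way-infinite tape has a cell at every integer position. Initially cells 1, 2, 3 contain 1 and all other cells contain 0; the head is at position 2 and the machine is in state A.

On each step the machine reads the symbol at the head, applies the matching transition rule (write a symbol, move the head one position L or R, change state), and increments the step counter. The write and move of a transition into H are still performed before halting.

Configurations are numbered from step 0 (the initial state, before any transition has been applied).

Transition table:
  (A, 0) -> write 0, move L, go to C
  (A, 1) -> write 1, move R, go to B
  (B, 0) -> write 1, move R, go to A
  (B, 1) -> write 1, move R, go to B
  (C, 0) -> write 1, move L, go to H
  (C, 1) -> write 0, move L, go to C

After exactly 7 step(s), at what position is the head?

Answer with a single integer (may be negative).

Answer: 1

Derivation:
Step 1: in state A at pos 2, read 1 -> (A,1)->write 1,move R,goto B. Now: state=B, head=3, tape[0..4]=01110 (head:    ^)
Step 2: in state B at pos 3, read 1 -> (B,1)->write 1,move R,goto B. Now: state=B, head=4, tape[0..5]=011100 (head:     ^)
Step 3: in state B at pos 4, read 0 -> (B,0)->write 1,move R,goto A. Now: state=A, head=5, tape[0..6]=0111100 (head:      ^)
Step 4: in state A at pos 5, read 0 -> (A,0)->write 0,move L,goto C. Now: state=C, head=4, tape[0..6]=0111100 (head:     ^)
Step 5: in state C at pos 4, read 1 -> (C,1)->write 0,move L,goto C. Now: state=C, head=3, tape[0..6]=0111000 (head:    ^)
Step 6: in state C at pos 3, read 1 -> (C,1)->write 0,move L,goto C. Now: state=C, head=2, tape[0..6]=0110000 (head:   ^)
Step 7: in state C at pos 2, read 1 -> (C,1)->write 0,move L,goto C. Now: state=C, head=1, tape[0..6]=0100000 (head:  ^)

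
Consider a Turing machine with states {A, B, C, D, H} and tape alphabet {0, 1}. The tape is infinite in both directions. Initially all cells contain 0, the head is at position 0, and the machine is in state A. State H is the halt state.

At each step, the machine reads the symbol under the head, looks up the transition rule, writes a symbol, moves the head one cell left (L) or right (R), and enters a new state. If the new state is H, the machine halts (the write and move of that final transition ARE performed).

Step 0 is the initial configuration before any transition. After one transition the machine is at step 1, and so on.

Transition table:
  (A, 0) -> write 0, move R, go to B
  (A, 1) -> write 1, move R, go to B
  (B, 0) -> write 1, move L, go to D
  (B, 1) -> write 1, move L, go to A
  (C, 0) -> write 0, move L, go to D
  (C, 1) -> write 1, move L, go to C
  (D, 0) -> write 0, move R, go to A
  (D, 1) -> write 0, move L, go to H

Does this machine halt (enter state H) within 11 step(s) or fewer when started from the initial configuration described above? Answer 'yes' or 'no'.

Step 1: in state A at pos 0, read 0 -> (A,0)->write 0,move R,goto B. Now: state=B, head=1, tape[-1..2]=0000 (head:   ^)
Step 2: in state B at pos 1, read 0 -> (B,0)->write 1,move L,goto D. Now: state=D, head=0, tape[-1..2]=0010 (head:  ^)
Step 3: in state D at pos 0, read 0 -> (D,0)->write 0,move R,goto A. Now: state=A, head=1, tape[-1..2]=0010 (head:   ^)
Step 4: in state A at pos 1, read 1 -> (A,1)->write 1,move R,goto B. Now: state=B, head=2, tape[-1..3]=00100 (head:    ^)
Step 5: in state B at pos 2, read 0 -> (B,0)->write 1,move L,goto D. Now: state=D, head=1, tape[-1..3]=00110 (head:   ^)
Step 6: in state D at pos 1, read 1 -> (D,1)->write 0,move L,goto H. Now: state=H, head=0, tape[-1..3]=00010 (head:  ^)
State H reached at step 6; 6 <= 11 -> yes

Answer: yes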